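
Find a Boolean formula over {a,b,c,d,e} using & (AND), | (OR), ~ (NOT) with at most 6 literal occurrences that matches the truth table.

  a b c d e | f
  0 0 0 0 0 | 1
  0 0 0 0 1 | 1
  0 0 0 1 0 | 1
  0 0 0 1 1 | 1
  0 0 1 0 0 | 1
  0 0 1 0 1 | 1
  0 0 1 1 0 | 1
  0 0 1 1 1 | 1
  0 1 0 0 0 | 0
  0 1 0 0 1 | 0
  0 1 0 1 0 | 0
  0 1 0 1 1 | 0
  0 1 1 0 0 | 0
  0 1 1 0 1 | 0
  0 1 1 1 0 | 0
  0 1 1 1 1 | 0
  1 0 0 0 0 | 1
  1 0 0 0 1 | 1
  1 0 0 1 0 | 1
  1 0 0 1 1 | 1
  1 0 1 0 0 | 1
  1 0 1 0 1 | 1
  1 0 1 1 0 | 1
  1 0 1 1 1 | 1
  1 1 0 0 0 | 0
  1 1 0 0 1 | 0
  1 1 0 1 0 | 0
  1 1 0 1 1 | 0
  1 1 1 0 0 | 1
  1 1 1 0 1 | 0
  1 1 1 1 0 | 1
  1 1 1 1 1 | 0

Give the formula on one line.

  ~b = 11111111000000001111111100000000
  ~e = 10101010101010101010101010101010
  (c & ~e) = 00001010000010100000101000001010
  (a & (c & ~e)) = 00000000000000000000101000001010
  (~b | (a & (c & ~e))) = 11111111000000001111111100001010

(~b | (a & (c & ~e)))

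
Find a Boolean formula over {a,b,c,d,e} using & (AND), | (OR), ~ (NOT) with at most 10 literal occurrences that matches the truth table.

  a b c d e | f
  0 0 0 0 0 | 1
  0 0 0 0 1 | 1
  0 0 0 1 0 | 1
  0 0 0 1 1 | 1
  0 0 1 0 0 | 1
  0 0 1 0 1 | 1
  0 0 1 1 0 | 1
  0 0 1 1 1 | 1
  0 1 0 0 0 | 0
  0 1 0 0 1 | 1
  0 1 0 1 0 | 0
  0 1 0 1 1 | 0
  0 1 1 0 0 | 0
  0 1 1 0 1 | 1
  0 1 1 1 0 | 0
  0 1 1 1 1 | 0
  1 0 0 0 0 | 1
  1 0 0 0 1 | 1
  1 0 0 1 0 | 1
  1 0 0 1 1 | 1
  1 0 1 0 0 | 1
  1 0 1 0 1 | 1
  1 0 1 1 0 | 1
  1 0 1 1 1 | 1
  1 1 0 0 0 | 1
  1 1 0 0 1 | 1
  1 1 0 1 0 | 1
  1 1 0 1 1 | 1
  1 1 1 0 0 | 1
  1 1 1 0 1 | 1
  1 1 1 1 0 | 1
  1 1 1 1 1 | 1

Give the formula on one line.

((~b | a) | ((~d & (b | d)) & (((~c | ~d) & e) | d)))

  ~b = 11111111000000001111111100000000
  (~b | a) = 11111111000000001111111111111111
  ~d = 11001100110011001100110011001100
  (b | d) = 00110011111111110011001111111111
  (~d & (b | d)) = 00000000110011000000000011001100
  ~c = 11110000111100001111000011110000
  (~c | ~d) = 11111100111111001111110011111100
  ((~c | ~d) & e) = 01010100010101000101010001010100
  (((~c | ~d) & e) | d) = 01110111011101110111011101110111
  ((~d & (b | d)) & (((~c | ~d) & e) | d)) = 00000000010001000000000001000100
  ((~b | a) | ((~d & (b | d)) & (((~c | ~d) & e) | d))) = 11111111010001001111111111111111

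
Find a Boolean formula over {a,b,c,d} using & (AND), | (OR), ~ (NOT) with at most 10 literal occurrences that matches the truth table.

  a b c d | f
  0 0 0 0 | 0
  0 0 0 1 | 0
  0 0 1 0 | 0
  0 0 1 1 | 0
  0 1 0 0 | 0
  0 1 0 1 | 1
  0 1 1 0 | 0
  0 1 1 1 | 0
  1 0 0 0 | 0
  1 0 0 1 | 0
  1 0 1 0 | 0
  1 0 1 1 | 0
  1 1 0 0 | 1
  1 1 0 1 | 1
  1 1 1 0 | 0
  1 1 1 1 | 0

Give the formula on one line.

(~c & (((d & (~c | b)) | a) & ((~c | ~a) & b)))

  ~c = 1100110011001100
  (~c | b) = 1100111111001111
  (d & (~c | b)) = 0100010101000101
  ((d & (~c | b)) | a) = 0100010111111111
  ~a = 1111111100000000
  (~c | ~a) = 1111111111001100
  ((~c | ~a) & b) = 0000111100001100
  (((d & (~c | b)) | a) & ((~c | ~a) & b)) = 0000010100001100
  (~c & (((d & (~c | b)) | a) & ((~c | ~a) & b))) = 0000010000001100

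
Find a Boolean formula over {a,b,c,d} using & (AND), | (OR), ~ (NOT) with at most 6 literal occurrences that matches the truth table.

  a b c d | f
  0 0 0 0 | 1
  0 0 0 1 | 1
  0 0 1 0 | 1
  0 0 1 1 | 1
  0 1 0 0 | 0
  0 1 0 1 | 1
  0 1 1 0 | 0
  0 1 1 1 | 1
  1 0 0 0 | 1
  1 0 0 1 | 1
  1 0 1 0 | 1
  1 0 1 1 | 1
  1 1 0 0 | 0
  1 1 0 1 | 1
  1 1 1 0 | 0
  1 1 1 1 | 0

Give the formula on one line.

  ~c = 1100110011001100
  (d & ~c) = 0100010001000100
  ~a = 1111111100000000
  (a | d) = 0101010111111111
  (~a & (a | d)) = 0101010100000000
  ((d & ~c) | (~a & (a | d))) = 0101010101000100
  ~b = 1111000011110000
  (((d & ~c) | (~a & (a | d))) | ~b) = 1111010111110100

(((d & ~c) | (~a & (a | d))) | ~b)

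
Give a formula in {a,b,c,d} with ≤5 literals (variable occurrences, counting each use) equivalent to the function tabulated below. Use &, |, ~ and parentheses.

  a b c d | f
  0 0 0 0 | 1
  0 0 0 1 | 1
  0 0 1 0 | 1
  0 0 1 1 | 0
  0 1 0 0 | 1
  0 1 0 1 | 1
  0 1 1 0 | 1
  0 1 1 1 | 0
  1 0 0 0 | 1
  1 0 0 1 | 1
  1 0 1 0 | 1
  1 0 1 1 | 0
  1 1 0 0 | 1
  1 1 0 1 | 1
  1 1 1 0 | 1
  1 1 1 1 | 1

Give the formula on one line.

((~d | ~c) | (c & (a & b)))

  ~d = 1010101010101010
  ~c = 1100110011001100
  (~d | ~c) = 1110111011101110
  (a & b) = 0000000000001111
  (c & (a & b)) = 0000000000000011
  ((~d | ~c) | (c & (a & b))) = 1110111011101111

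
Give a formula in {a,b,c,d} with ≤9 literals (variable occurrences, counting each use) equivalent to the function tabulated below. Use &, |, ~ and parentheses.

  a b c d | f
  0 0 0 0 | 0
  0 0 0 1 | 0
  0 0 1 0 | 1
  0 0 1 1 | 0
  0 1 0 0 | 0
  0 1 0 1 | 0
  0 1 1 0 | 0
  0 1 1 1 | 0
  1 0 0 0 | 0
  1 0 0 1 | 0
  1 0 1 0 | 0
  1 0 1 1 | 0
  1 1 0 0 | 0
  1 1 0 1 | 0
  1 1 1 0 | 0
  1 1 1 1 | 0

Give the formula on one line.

(((b & a) | (~d & c)) & (~a & ~b))

  (b & a) = 0000000000001111
  ~d = 1010101010101010
  (~d & c) = 0010001000100010
  ((b & a) | (~d & c)) = 0010001000101111
  ~a = 1111111100000000
  ~b = 1111000011110000
  (~a & ~b) = 1111000000000000
  (((b & a) | (~d & c)) & (~a & ~b)) = 0010000000000000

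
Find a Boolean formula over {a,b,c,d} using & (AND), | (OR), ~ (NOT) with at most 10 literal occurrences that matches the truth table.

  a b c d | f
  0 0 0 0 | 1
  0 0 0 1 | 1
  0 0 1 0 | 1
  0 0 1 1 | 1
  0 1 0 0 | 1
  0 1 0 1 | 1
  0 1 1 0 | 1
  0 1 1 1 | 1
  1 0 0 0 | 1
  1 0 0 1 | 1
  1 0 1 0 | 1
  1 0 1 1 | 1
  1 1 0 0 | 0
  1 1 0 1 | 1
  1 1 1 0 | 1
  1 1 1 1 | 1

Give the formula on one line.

  ~a = 1111111100000000
  (d | ~a) = 1111111101010101
  ~b = 1111000011110000
  (d | ~b) = 1111010111110101
  ((d | ~a) | (d | ~b)) = 1111111111110101
  (~a & b) = 0000111100000000
  ~d = 1010101010101010
  ((~a & b) | ~d) = 1010111110101010
  (d & ((~a & b) | ~d)) = 0000010100000000
  ((d & ((~a & b) | ~d)) | c) = 0011011100110011
  (((d | ~a) | (d | ~b)) | ((d & ((~a & b) | ~d)) | c)) = 1111111111110111

(((d | ~a) | (d | ~b)) | ((d & ((~a & b) | ~d)) | c))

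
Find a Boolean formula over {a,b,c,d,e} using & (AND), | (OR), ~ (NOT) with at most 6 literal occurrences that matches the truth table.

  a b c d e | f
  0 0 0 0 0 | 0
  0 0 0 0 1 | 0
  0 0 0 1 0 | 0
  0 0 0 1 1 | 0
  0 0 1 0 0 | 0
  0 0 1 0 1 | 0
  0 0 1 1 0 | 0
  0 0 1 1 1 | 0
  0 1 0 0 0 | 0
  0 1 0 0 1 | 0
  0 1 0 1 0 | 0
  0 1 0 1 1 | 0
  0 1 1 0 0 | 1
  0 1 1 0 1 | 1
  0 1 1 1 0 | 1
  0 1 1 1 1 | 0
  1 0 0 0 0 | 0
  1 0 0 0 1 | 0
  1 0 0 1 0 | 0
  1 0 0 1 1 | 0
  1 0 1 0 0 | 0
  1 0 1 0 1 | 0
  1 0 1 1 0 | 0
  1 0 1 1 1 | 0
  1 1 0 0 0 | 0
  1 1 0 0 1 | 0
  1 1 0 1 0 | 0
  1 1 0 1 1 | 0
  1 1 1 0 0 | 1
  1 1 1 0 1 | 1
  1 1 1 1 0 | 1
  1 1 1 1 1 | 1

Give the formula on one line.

  ~e = 10101010101010101010101010101010
  ~d = 11001100110011001100110011001100
  (~d | a) = 11001100110011001111111111111111
  (~e | (~d | a)) = 11101110111011101111111111111111
  ~c = 11110000111100001111000011110000
  (b | ~c) = 11110000111111111111000011111111
  ((b | ~c) & c) = 00000000000011110000000000001111
  ((~e | (~d | a)) & ((b | ~c) & c)) = 00000000000011100000000000001111

((~e | (~d | a)) & ((b | ~c) & c))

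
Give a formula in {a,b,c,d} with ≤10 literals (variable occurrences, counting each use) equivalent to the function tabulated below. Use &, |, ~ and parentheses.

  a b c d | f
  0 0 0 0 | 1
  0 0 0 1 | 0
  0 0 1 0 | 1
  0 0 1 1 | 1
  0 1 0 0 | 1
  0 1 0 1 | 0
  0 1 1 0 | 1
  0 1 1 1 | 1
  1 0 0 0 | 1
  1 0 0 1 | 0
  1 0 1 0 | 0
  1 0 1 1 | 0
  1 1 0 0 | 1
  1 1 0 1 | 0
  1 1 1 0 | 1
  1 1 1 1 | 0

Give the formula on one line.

(((~d & (d | b)) | ((~d & ~c) | ~a)) & (~d | c))

  ~d = 1010101010101010
  (d | b) = 0101111101011111
  (~d & (d | b)) = 0000101000001010
  ~c = 1100110011001100
  (~d & ~c) = 1000100010001000
  ~a = 1111111100000000
  ((~d & ~c) | ~a) = 1111111110001000
  ((~d & (d | b)) | ((~d & ~c) | ~a)) = 1111111110001010
  (~d | c) = 1011101110111011
  (((~d & (d | b)) | ((~d & ~c) | ~a)) & (~d | c)) = 1011101110001010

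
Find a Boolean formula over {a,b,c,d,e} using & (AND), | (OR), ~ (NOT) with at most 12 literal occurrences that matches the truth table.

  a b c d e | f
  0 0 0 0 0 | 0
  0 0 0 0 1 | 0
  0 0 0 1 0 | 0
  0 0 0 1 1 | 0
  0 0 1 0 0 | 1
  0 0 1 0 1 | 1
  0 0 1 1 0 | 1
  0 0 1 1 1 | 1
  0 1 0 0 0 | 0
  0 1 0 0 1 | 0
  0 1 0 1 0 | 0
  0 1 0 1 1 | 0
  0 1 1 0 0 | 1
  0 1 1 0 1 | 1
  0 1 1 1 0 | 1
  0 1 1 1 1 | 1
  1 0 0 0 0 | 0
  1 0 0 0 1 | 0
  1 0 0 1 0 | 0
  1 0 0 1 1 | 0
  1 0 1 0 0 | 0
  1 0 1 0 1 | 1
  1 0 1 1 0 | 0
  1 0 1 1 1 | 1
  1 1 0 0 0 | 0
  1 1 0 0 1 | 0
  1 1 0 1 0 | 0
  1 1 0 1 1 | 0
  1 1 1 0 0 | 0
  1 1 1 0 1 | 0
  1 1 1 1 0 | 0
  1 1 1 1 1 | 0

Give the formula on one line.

((c & (~b | ~a)) & (((~a & (c | ~e)) | (d & b)) | e))

  ~b = 11111111000000001111111100000000
  ~a = 11111111111111110000000000000000
  (~b | ~a) = 11111111111111111111111100000000
  (c & (~b | ~a)) = 00001111000011110000111100000000
  ~e = 10101010101010101010101010101010
  (c | ~e) = 10101111101011111010111110101111
  (~a & (c | ~e)) = 10101111101011110000000000000000
  (d & b) = 00000000001100110000000000110011
  ((~a & (c | ~e)) | (d & b)) = 10101111101111110000000000110011
  (((~a & (c | ~e)) | (d & b)) | e) = 11111111111111110101010101110111
  ((c & (~b | ~a)) & (((~a & (c | ~e)) | (d & b)) | e)) = 00001111000011110000010100000000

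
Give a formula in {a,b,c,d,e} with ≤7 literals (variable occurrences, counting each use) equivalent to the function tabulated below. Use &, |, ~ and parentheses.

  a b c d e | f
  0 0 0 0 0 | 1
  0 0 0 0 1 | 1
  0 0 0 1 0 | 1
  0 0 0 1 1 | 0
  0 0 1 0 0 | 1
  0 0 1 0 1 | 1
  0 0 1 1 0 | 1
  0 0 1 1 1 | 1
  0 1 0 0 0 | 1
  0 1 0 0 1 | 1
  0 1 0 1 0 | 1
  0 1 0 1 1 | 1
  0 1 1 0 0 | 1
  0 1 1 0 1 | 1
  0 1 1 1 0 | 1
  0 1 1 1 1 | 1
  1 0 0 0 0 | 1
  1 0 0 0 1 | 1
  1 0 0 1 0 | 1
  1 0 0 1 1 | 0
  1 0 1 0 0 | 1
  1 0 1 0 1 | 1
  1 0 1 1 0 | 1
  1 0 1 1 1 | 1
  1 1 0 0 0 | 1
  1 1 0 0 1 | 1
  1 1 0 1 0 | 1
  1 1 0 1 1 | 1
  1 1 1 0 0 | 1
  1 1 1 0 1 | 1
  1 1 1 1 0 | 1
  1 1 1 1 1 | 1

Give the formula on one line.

((c | (~d | ~e)) | (d & b))

  ~d = 11001100110011001100110011001100
  ~e = 10101010101010101010101010101010
  (~d | ~e) = 11101110111011101110111011101110
  (c | (~d | ~e)) = 11101111111011111110111111101111
  (d & b) = 00000000001100110000000000110011
  ((c | (~d | ~e)) | (d & b)) = 11101111111111111110111111111111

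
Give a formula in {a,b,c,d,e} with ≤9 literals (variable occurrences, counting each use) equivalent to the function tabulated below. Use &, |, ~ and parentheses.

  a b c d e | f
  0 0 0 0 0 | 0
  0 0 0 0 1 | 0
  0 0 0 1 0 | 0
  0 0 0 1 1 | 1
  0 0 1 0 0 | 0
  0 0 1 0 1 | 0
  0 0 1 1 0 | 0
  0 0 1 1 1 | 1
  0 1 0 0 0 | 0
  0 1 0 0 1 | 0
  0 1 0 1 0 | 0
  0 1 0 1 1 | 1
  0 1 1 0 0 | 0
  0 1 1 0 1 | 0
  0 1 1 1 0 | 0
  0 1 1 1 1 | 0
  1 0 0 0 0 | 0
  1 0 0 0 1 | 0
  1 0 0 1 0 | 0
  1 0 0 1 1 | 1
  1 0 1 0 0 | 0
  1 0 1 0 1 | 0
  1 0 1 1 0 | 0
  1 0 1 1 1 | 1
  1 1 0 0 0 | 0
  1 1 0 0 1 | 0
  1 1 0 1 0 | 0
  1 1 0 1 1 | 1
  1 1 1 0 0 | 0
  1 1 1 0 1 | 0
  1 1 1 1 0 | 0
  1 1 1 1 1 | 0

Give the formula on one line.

(((~e | d) & e) & (~b | (~c | (~e & ~d))))

  ~e = 10101010101010101010101010101010
  (~e | d) = 10111011101110111011101110111011
  ((~e | d) & e) = 00010001000100010001000100010001
  ~b = 11111111000000001111111100000000
  ~c = 11110000111100001111000011110000
  ~d = 11001100110011001100110011001100
  (~e & ~d) = 10001000100010001000100010001000
  (~c | (~e & ~d)) = 11111000111110001111100011111000
  (~b | (~c | (~e & ~d))) = 11111111111110001111111111111000
  (((~e | d) & e) & (~b | (~c | (~e & ~d)))) = 00010001000100000001000100010000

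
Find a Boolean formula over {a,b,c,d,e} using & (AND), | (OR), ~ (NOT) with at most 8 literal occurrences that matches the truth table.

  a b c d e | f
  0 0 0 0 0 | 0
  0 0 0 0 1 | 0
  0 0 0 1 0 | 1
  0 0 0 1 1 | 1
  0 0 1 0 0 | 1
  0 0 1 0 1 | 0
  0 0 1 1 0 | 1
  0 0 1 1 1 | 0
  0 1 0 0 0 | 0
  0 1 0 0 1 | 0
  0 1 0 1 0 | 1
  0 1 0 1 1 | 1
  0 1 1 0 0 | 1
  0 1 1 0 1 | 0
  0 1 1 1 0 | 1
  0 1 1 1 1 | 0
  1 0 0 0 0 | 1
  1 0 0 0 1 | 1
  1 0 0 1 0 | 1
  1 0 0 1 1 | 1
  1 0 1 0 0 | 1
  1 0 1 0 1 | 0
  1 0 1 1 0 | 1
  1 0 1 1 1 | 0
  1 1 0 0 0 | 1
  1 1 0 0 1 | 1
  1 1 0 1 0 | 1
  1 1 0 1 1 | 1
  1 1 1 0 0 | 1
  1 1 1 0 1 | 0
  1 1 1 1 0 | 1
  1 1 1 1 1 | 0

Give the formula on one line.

((~e & c) | (~c & (a | d)))

  ~e = 10101010101010101010101010101010
  (~e & c) = 00001010000010100000101000001010
  ~c = 11110000111100001111000011110000
  (a | d) = 00110011001100111111111111111111
  (~c & (a | d)) = 00110000001100001111000011110000
  ((~e & c) | (~c & (a | d))) = 00111010001110101111101011111010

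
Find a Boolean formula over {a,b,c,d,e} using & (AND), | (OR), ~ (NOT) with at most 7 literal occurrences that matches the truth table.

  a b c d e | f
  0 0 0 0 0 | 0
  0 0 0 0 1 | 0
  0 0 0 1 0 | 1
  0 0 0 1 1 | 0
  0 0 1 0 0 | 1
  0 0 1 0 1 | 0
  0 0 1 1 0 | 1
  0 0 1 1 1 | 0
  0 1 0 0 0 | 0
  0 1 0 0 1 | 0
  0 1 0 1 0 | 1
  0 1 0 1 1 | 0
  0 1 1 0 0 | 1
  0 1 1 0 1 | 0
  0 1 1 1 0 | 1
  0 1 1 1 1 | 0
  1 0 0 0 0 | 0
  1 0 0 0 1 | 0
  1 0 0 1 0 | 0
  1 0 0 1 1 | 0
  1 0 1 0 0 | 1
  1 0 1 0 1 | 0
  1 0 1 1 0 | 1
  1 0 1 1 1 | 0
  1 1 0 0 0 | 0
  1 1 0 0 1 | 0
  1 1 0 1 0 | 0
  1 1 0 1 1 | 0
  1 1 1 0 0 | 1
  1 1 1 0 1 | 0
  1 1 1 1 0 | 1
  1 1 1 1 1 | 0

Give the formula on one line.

(~e & ((c | ~e) & (c | (~a & d))))

  ~e = 10101010101010101010101010101010
  (c | ~e) = 10101111101011111010111110101111
  ~a = 11111111111111110000000000000000
  (~a & d) = 00110011001100110000000000000000
  (c | (~a & d)) = 00111111001111110000111100001111
  ((c | ~e) & (c | (~a & d))) = 00101111001011110000111100001111
  (~e & ((c | ~e) & (c | (~a & d)))) = 00101010001010100000101000001010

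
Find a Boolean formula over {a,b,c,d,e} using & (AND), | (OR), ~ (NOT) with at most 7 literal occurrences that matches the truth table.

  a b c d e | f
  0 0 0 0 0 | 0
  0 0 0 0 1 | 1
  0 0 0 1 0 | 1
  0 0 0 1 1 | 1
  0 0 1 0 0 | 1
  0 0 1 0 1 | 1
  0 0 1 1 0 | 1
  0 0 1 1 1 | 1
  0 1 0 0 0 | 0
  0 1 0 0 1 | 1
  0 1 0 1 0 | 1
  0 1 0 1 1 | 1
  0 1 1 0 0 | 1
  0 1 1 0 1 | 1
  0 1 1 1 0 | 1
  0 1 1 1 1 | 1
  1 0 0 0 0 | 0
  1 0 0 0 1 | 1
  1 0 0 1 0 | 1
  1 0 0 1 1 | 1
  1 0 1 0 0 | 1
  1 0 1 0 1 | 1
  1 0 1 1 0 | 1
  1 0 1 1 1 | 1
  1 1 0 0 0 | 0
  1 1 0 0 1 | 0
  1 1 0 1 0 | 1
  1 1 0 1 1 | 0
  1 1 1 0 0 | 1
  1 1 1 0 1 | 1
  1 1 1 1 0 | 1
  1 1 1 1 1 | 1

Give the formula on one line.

  ~a = 11111111111111110000000000000000
  ~b = 11111111000000001111111100000000
  (~a | ~b) = 11111111111111111111111100000000
  ~e = 10101010101010101010101010101010
  (c | ~e) = 10101111101011111010111110101111
  ((~a | ~b) | (c | ~e)) = 11111111111111111111111110101111
  (d | c) = 00111111001111110011111100111111
  ((d | c) | e) = 01111111011111110111111101111111
  (((~a | ~b) | (c | ~e)) & ((d | c) | e)) = 01111111011111110111111100101111

(((~a | ~b) | (c | ~e)) & ((d | c) | e))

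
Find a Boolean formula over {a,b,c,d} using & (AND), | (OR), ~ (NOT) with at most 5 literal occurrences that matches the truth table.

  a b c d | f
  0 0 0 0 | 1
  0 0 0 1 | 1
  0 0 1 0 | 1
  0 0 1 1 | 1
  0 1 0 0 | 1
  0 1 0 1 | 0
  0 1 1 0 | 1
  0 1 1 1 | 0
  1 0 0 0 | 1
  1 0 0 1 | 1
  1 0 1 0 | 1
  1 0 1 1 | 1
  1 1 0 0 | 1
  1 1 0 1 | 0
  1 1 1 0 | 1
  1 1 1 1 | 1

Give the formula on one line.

  ~b = 1111000011110000
  ~d = 1010101010101010
  (~b | ~d) = 1111101011111010
  (c & a) = 0000000000110011
  ((~b | ~d) | (c & a)) = 1111101011111011

((~b | ~d) | (c & a))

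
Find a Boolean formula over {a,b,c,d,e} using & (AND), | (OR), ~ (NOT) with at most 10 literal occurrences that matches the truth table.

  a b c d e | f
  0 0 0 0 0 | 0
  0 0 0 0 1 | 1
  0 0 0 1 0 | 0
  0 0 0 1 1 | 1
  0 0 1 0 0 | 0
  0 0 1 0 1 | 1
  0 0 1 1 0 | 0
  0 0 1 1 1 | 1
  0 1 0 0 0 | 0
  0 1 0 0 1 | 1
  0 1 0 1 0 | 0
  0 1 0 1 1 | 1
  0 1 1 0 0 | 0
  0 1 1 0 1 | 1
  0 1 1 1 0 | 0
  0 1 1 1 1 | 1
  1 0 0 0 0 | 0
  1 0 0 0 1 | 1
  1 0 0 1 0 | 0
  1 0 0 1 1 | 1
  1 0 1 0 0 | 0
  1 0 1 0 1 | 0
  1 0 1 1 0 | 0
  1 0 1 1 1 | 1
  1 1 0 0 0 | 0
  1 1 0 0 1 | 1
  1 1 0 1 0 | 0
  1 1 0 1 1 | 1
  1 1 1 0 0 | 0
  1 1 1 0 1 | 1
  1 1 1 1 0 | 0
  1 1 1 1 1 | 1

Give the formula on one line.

(e & ((a & ~e) | (b | ((d | ~c) | ~a))))

  ~e = 10101010101010101010101010101010
  (a & ~e) = 00000000000000001010101010101010
  ~c = 11110000111100001111000011110000
  (d | ~c) = 11110011111100111111001111110011
  ~a = 11111111111111110000000000000000
  ((d | ~c) | ~a) = 11111111111111111111001111110011
  (b | ((d | ~c) | ~a)) = 11111111111111111111001111111111
  ((a & ~e) | (b | ((d | ~c) | ~a))) = 11111111111111111111101111111111
  (e & ((a & ~e) | (b | ((d | ~c) | ~a)))) = 01010101010101010101000101010101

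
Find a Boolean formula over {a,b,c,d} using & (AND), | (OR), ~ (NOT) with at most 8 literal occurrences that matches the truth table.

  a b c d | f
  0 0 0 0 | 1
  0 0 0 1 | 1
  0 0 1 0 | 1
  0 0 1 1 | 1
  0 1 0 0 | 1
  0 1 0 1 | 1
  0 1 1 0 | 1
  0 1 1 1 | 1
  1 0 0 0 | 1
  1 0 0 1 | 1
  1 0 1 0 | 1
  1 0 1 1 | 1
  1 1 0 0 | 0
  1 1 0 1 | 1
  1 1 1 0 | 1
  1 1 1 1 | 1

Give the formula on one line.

(((~d & ~a) | ~b) | ((d & b) | (a & c)))

  ~d = 1010101010101010
  ~a = 1111111100000000
  (~d & ~a) = 1010101000000000
  ~b = 1111000011110000
  ((~d & ~a) | ~b) = 1111101011110000
  (d & b) = 0000010100000101
  (a & c) = 0000000000110011
  ((d & b) | (a & c)) = 0000010100110111
  (((~d & ~a) | ~b) | ((d & b) | (a & c))) = 1111111111110111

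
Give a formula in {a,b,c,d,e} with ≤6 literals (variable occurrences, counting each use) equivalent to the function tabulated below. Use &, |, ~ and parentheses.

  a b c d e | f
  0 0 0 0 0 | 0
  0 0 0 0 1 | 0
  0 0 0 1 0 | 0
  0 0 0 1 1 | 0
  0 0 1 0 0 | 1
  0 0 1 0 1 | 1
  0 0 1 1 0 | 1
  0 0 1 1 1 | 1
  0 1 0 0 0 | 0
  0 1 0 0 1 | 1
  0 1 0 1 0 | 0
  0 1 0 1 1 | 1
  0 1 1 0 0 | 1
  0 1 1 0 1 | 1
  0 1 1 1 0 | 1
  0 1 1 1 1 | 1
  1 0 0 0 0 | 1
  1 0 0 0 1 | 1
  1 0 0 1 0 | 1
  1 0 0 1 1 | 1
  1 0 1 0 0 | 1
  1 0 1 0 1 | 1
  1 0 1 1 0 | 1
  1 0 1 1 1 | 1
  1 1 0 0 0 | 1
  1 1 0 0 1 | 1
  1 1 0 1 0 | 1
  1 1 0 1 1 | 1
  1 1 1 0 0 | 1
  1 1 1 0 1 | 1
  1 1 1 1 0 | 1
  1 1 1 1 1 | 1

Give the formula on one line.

  (b & e) = 00000000010101010000000001010101
  (c | a) = 00001111000011111111111111111111
  ((b & e) | (c | a)) = 00001111010111111111111111111111

((b & e) | (c | a))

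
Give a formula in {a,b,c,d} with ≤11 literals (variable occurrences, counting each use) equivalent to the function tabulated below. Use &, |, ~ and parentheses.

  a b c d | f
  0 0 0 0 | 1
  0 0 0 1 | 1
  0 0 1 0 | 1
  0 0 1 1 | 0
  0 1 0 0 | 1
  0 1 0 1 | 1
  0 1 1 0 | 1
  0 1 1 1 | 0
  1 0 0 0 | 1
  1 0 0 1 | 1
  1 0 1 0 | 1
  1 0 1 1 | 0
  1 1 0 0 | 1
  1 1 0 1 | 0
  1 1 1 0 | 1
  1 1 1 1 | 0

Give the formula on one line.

(~d | (~c & ((~d | ((~b & (d | a)) | (c & b))) | ~a)))

  ~d = 1010101010101010
  ~c = 1100110011001100
  ~b = 1111000011110000
  (d | a) = 0101010111111111
  (~b & (d | a)) = 0101000011110000
  (c & b) = 0000001100000011
  ((~b & (d | a)) | (c & b)) = 0101001111110011
  (~d | ((~b & (d | a)) | (c & b))) = 1111101111111011
  ~a = 1111111100000000
  ((~d | ((~b & (d | a)) | (c & b))) | ~a) = 1111111111111011
  (~c & ((~d | ((~b & (d | a)) | (c & b))) | ~a)) = 1100110011001000
  (~d | (~c & ((~d | ((~b & (d | a)) | (c & b))) | ~a))) = 1110111011101010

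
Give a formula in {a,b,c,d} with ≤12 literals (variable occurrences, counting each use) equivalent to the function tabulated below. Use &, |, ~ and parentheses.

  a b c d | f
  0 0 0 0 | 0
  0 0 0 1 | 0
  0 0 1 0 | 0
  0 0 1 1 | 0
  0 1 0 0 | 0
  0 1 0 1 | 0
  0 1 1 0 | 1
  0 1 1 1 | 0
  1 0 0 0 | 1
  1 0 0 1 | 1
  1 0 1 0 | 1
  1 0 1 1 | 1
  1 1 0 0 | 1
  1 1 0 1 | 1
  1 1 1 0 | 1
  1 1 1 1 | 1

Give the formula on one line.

  ~a = 1111111100000000
  ~c = 1100110011001100
  (~c & b) = 0000110000001100
  (~a | (~c & b)) = 1111111100001100
  (c & (~a | (~c & b))) = 0011001100000000
  ~d = 1010101010101010
  (c & ~d) = 0010001000100010
  ((c & (~a | (~c & b))) & (c & ~d)) = 0010001000000000
  (b | d) = 0101111101011111
  (((c & (~a | (~c & b))) & (c & ~d)) & (b | d)) = 0000001000000000
  (a | (((c & (~a | (~c & b))) & (c & ~d)) & (b | d))) = 0000001011111111

(a | (((c & (~a | (~c & b))) & (c & ~d)) & (b | d)))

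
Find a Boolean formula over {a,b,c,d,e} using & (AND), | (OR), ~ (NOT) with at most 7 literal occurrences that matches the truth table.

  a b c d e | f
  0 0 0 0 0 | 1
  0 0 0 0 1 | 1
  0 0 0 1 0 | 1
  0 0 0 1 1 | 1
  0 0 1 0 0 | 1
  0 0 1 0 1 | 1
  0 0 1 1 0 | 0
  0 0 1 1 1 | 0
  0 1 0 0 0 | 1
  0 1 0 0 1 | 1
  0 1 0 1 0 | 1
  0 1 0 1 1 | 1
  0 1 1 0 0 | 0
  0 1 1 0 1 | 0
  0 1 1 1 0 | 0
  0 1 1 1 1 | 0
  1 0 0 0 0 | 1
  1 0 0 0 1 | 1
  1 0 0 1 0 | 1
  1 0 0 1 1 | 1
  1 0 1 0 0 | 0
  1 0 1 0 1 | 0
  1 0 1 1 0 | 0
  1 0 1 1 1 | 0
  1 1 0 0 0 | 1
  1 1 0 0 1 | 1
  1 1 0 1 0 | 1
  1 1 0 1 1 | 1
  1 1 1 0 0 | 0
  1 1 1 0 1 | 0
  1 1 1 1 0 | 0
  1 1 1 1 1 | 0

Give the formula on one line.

(~c | (~a & (~b & ~d)))

  ~c = 11110000111100001111000011110000
  ~a = 11111111111111110000000000000000
  ~b = 11111111000000001111111100000000
  ~d = 11001100110011001100110011001100
  (~b & ~d) = 11001100000000001100110000000000
  (~a & (~b & ~d)) = 11001100000000000000000000000000
  (~c | (~a & (~b & ~d))) = 11111100111100001111000011110000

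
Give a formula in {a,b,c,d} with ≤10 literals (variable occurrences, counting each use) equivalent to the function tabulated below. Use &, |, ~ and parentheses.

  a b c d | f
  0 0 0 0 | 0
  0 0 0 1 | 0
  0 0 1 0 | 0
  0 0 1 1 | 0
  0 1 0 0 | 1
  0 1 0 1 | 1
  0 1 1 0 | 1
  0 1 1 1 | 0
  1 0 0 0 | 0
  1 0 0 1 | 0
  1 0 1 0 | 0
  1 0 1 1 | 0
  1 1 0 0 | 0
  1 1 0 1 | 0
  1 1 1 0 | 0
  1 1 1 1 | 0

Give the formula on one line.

  ~d = 1010101010101010
  (a & d) = 0000000001010101
  ~b = 1111000011110000
  (c | ~b) = 1111001111110011
  ((a & d) | (c | ~b)) = 1111001111110111
  (~d & ((a & d) | (c | ~b))) = 1010001010100010
  ~c = 1100110011001100
  (~b | ~c) = 1111110011111100
  ((~d & ((a & d) | (c | ~b))) | (~b | ~c)) = 1111111011111110
  ~a = 1111111100000000
  (b & ~a) = 0000111100000000
  (((~d & ((a & d) | (c | ~b))) | (~b | ~c)) & (b & ~a)) = 0000111000000000

(((~d & ((a & d) | (c | ~b))) | (~b | ~c)) & (b & ~a))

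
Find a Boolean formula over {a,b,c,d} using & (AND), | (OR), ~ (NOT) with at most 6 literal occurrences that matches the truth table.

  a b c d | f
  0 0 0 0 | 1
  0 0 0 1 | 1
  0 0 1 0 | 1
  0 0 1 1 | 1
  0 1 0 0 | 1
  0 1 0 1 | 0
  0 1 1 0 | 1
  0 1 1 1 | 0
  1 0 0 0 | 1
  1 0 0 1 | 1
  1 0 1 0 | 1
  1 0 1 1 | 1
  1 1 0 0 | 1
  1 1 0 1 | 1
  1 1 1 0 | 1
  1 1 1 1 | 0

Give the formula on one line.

((d & ~b) | ((d & (~c & a)) | ~d))

  ~b = 1111000011110000
  (d & ~b) = 0101000001010000
  ~c = 1100110011001100
  (~c & a) = 0000000011001100
  (d & (~c & a)) = 0000000001000100
  ~d = 1010101010101010
  ((d & (~c & a)) | ~d) = 1010101011101110
  ((d & ~b) | ((d & (~c & a)) | ~d)) = 1111101011111110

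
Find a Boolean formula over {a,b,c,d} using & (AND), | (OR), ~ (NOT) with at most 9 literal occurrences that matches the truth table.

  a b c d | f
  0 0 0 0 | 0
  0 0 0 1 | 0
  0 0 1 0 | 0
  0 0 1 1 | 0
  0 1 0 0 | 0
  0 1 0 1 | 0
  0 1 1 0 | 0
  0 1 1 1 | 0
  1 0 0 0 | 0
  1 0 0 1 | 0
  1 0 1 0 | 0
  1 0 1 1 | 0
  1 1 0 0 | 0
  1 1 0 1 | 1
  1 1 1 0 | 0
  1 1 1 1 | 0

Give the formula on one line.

(((b & d) & (a | ~d)) & (b & ~c))

  (b & d) = 0000010100000101
  ~d = 1010101010101010
  (a | ~d) = 1010101011111111
  ((b & d) & (a | ~d)) = 0000000000000101
  ~c = 1100110011001100
  (b & ~c) = 0000110000001100
  (((b & d) & (a | ~d)) & (b & ~c)) = 0000000000000100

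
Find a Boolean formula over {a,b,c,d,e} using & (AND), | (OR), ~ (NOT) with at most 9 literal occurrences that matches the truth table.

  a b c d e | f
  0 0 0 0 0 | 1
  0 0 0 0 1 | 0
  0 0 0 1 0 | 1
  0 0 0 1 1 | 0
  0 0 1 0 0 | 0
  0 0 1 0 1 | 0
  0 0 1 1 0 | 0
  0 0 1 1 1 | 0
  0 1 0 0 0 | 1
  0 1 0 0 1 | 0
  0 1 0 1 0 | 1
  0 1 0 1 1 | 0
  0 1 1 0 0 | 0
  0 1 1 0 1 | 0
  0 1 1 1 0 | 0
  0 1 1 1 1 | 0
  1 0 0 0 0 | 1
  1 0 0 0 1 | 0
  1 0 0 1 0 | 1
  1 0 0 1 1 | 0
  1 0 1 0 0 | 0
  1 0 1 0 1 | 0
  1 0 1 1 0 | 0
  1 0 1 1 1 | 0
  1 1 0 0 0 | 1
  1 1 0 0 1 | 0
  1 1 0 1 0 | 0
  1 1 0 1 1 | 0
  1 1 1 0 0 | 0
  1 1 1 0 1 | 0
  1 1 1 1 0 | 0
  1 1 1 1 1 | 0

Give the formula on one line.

(((e | ~c) & ~e) & ((~c | ~a) & ((~a | ~d) | ~b)))

  ~c = 11110000111100001111000011110000
  (e | ~c) = 11110101111101011111010111110101
  ~e = 10101010101010101010101010101010
  ((e | ~c) & ~e) = 10100000101000001010000010100000
  ~a = 11111111111111110000000000000000
  (~c | ~a) = 11111111111111111111000011110000
  ~d = 11001100110011001100110011001100
  (~a | ~d) = 11111111111111111100110011001100
  ~b = 11111111000000001111111100000000
  ((~a | ~d) | ~b) = 11111111111111111111111111001100
  ((~c | ~a) & ((~a | ~d) | ~b)) = 11111111111111111111000011000000
  (((e | ~c) & ~e) & ((~c | ~a) & ((~a | ~d) | ~b))) = 10100000101000001010000010000000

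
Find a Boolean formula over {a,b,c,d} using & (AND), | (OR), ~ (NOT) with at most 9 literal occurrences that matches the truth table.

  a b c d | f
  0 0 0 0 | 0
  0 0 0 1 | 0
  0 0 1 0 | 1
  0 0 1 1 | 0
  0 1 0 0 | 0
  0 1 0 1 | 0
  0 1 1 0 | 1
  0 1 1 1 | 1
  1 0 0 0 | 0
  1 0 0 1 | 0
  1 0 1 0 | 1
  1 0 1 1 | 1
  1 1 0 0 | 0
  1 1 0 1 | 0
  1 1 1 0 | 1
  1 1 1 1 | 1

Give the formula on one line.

  ~d = 1010101010101010
  (~d & c) = 0010001000100010
  ((~d & c) | b) = 0010111100101111
  (~d | ((~d & c) | b)) = 1010111110101111
  (c & (~d | ((~d & c) | b))) = 0010001100100011
  ~a = 1111111100000000
  (~d | ~a) = 1111111110101010
  ((c & (~d | ((~d & c) | b))) & (~d | ~a)) = 0010001100100010
  (a & c) = 0000000000110011
  (((c & (~d | ((~d & c) | b))) & (~d | ~a)) | (a & c)) = 0010001100110011

(((c & (~d | ((~d & c) | b))) & (~d | ~a)) | (a & c))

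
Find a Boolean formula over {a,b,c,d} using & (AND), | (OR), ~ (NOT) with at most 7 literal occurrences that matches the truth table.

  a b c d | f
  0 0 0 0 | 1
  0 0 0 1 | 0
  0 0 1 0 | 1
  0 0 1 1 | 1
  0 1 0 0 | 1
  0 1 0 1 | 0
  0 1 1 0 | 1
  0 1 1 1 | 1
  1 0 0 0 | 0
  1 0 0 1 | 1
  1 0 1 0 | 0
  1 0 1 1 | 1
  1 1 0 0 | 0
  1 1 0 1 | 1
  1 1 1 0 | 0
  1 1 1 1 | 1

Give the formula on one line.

  ~d = 1010101010101010
  (~d | a) = 1010101011111111
  ~a = 1111111100000000
  (d | ~a) = 1111111101010101
  ((~d | a) & (d | ~a)) = 1010101001010101
  (c | a) = 0011001111111111
  (d & (c | a)) = 0001000101010101
  (((~d | a) & (d | ~a)) | (d & (c | a))) = 1011101101010101

(((~d | a) & (d | ~a)) | (d & (c | a)))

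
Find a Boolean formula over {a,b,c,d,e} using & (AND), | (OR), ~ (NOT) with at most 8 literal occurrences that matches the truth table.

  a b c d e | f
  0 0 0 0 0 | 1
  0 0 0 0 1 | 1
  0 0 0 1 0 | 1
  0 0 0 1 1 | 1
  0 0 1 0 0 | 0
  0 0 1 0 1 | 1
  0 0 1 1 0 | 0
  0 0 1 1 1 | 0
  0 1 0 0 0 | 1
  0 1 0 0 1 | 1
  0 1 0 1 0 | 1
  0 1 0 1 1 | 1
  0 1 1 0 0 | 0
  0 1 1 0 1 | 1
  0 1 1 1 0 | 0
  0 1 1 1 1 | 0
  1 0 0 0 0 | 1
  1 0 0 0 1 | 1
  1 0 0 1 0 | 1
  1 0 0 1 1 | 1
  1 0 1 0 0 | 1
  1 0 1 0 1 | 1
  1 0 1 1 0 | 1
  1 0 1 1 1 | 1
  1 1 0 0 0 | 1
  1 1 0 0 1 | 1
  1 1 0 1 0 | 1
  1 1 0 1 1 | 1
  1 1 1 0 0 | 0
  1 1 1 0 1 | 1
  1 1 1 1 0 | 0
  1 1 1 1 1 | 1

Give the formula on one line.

((~c | (e & ~d)) | (a & ((e & a) | ~b)))

  ~c = 11110000111100001111000011110000
  ~d = 11001100110011001100110011001100
  (e & ~d) = 01000100010001000100010001000100
  (~c | (e & ~d)) = 11110100111101001111010011110100
  (e & a) = 00000000000000000101010101010101
  ~b = 11111111000000001111111100000000
  ((e & a) | ~b) = 11111111000000001111111101010101
  (a & ((e & a) | ~b)) = 00000000000000001111111101010101
  ((~c | (e & ~d)) | (a & ((e & a) | ~b))) = 11110100111101001111111111110101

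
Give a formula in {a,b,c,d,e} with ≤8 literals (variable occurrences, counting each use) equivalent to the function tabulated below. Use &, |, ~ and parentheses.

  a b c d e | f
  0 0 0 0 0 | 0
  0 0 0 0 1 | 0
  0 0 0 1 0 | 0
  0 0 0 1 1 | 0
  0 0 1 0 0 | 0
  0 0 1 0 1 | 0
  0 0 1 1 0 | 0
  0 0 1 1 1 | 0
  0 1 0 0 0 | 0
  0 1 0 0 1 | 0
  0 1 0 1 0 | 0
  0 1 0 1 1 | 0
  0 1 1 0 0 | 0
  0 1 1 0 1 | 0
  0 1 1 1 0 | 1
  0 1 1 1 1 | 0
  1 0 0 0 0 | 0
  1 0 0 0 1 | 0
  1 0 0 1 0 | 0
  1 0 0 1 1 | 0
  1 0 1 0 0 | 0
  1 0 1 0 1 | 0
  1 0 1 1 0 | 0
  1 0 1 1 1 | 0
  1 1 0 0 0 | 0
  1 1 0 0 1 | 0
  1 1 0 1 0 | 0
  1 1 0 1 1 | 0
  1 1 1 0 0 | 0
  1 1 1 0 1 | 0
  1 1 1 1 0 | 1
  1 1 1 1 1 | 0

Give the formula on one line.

  ~c = 11110000111100001111000011110000
  ~b = 11111111000000001111111100000000
  (~c & ~b) = 11110000000000001111000000000000
  ~e = 10101010101010101010101010101010
  (~e & b) = 00000000101010100000000010101010
  (d & (~e & b)) = 00000000001000100000000000100010
  ((~c & ~b) | (d & (~e & b))) = 11110000001000101111000000100010
  (b & ((~c & ~b) | (d & (~e & b)))) = 00000000001000100000000000100010
  (c & b) = 00000000000011110000000000001111
  ((b & ((~c & ~b) | (d & (~e & b)))) & (c & b)) = 00000000000000100000000000000010

((b & ((~c & ~b) | (d & (~e & b)))) & (c & b))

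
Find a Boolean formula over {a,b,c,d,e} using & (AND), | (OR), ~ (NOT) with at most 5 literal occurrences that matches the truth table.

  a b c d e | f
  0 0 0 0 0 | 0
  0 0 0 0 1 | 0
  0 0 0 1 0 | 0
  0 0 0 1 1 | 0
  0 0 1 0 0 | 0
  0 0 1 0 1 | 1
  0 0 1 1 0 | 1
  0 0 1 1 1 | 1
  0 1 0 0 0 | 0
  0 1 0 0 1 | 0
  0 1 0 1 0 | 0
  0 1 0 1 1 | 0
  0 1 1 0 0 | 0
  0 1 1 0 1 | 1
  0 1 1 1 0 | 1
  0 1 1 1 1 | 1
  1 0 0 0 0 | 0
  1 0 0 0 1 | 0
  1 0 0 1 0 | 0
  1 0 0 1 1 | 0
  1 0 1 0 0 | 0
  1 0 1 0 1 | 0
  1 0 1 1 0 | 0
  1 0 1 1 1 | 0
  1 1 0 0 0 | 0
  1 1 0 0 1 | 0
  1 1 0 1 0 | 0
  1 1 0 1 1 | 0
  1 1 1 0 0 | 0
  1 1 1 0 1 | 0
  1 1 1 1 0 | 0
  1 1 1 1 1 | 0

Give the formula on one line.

  (a | d) = 00110011001100111111111111111111
  (e | (a | d)) = 01110111011101111111111111111111
  ~a = 11111111111111110000000000000000
  (~a & c) = 00001111000011110000000000000000
  ((e | (a | d)) & (~a & c)) = 00000111000001110000000000000000

((e | (a | d)) & (~a & c))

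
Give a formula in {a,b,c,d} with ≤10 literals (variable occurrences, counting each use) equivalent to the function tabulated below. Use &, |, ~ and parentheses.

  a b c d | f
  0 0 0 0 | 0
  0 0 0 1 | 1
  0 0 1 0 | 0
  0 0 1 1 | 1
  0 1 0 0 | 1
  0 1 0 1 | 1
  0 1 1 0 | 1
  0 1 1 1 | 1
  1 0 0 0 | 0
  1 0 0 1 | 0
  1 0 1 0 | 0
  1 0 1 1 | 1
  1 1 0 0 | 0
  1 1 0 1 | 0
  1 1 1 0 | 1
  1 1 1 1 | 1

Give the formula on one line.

  ~a = 1111111100000000
  (~a | c) = 1111111100110011
  ~b = 1111000011110000
  (~a | d) = 1111111101010101
  ((~a | d) & b) = 0000111100000101
  (d | ((~a | d) & b)) = 0101111101010101
  (~b & (d | ((~a | d) & b))) = 0101000001010000
  ((~b & (d | ((~a | d) & b))) | b) = 0101111101011111
  ((~a | c) & ((~b & (d | ((~a | d) & b))) | b)) = 0101111100010011

((~a | c) & ((~b & (d | ((~a | d) & b))) | b))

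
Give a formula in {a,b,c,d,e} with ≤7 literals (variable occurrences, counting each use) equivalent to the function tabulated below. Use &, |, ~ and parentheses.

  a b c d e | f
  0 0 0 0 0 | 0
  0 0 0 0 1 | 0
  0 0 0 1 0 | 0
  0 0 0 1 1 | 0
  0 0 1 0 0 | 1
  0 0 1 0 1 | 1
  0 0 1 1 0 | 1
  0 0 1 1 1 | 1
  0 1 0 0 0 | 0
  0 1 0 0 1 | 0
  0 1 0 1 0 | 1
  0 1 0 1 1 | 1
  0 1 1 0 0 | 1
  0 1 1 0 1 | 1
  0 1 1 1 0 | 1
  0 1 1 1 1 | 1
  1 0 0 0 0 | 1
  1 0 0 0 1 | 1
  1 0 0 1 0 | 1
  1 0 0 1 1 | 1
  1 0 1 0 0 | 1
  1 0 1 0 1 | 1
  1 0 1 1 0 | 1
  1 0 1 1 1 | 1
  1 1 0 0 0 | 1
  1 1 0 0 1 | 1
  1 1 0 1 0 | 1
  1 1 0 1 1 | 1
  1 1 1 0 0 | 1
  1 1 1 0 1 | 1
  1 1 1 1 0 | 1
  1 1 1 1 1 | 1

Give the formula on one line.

((a | (b & ((a | ~b) | d))) | c)

  ~b = 11111111000000001111111100000000
  (a | ~b) = 11111111000000001111111111111111
  ((a | ~b) | d) = 11111111001100111111111111111111
  (b & ((a | ~b) | d)) = 00000000001100110000000011111111
  (a | (b & ((a | ~b) | d))) = 00000000001100111111111111111111
  ((a | (b & ((a | ~b) | d))) | c) = 00001111001111111111111111111111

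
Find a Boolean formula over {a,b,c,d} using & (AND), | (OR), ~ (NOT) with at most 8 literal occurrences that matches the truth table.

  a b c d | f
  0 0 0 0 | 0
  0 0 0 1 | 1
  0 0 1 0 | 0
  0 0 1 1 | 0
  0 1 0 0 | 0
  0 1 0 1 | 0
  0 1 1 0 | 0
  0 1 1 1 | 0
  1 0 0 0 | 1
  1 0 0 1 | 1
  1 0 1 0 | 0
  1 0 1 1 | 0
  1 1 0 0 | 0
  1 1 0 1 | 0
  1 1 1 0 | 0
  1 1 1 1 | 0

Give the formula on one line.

(((a | d) & ~c) & (c | ~b))

  (a | d) = 0101010111111111
  ~c = 1100110011001100
  ((a | d) & ~c) = 0100010011001100
  ~b = 1111000011110000
  (c | ~b) = 1111001111110011
  (((a | d) & ~c) & (c | ~b)) = 0100000011000000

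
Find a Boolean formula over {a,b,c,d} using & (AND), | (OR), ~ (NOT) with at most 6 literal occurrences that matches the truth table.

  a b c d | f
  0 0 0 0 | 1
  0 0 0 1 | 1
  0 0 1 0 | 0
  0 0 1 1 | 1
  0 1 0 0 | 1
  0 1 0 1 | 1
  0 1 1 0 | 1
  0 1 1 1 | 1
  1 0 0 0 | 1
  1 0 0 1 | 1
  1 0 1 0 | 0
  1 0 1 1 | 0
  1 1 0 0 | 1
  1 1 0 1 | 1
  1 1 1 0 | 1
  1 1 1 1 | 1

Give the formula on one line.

((~a & (c & d)) | (b | ~c))

  ~a = 1111111100000000
  (c & d) = 0001000100010001
  (~a & (c & d)) = 0001000100000000
  ~c = 1100110011001100
  (b | ~c) = 1100111111001111
  ((~a & (c & d)) | (b | ~c)) = 1101111111001111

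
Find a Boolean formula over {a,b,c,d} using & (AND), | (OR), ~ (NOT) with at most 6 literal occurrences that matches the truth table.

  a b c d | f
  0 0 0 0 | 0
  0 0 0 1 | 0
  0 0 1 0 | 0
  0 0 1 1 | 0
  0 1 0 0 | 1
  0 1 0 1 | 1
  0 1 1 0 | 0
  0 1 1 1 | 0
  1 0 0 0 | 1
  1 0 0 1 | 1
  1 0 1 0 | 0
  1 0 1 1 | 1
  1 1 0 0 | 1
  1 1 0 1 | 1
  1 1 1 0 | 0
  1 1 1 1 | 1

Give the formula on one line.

((d & a) | ((c | (b | a)) & ~c))

  (d & a) = 0000000001010101
  (b | a) = 0000111111111111
  (c | (b | a)) = 0011111111111111
  ~c = 1100110011001100
  ((c | (b | a)) & ~c) = 0000110011001100
  ((d & a) | ((c | (b | a)) & ~c)) = 0000110011011101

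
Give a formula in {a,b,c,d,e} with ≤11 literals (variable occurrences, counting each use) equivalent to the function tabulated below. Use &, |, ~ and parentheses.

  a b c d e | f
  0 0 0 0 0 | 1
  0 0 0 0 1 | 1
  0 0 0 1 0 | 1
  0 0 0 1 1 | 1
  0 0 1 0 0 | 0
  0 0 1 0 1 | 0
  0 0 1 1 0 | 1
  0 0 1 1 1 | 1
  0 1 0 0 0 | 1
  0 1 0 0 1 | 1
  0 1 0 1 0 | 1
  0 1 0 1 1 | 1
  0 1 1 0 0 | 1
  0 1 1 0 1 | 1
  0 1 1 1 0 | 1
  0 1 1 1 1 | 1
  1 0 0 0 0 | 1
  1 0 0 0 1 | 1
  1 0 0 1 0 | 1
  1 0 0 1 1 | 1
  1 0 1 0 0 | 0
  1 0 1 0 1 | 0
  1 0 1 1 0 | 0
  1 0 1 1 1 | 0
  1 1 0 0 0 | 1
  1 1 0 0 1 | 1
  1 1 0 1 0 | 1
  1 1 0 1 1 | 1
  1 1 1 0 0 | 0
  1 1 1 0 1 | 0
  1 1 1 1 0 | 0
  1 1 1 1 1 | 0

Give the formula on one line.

((((a | ~e) | ~d) & ~c) | ((b | (d | a)) & ~a))

  ~e = 10101010101010101010101010101010
  (a | ~e) = 10101010101010101111111111111111
  ~d = 11001100110011001100110011001100
  ((a | ~e) | ~d) = 11101110111011101111111111111111
  ~c = 11110000111100001111000011110000
  (((a | ~e) | ~d) & ~c) = 11100000111000001111000011110000
  (d | a) = 00110011001100111111111111111111
  (b | (d | a)) = 00110011111111111111111111111111
  ~a = 11111111111111110000000000000000
  ((b | (d | a)) & ~a) = 00110011111111110000000000000000
  ((((a | ~e) | ~d) & ~c) | ((b | (d | a)) & ~a)) = 11110011111111111111000011110000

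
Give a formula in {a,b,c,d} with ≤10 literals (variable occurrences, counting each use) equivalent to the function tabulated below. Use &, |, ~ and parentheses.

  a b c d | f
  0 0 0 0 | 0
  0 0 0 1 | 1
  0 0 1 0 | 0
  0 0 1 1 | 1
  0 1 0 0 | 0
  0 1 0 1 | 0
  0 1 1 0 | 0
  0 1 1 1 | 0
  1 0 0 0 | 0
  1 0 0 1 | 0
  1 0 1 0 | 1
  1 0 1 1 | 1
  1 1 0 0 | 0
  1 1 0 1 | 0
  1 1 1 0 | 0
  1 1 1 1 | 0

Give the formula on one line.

  ~b = 1111000011110000
  ~a = 1111111100000000
  (~a & d) = 0101010100000000
  ((~a & d) | c) = 0111011100110011
  ~d = 1010101010101010
  (b & ~d) = 0000101000001010
  (~b | (b & ~d)) = 1111101011111010
  (((~a & d) | c) & (~b | (b & ~d))) = 0111001000110010
  (d | a) = 0101010111111111
  ((((~a & d) | c) & (~b | (b & ~d))) & (d | a)) = 0101000000110010
  (~b & ((((~a & d) | c) & (~b | (b & ~d))) & (d | a))) = 0101000000110000

(~b & ((((~a & d) | c) & (~b | (b & ~d))) & (d | a)))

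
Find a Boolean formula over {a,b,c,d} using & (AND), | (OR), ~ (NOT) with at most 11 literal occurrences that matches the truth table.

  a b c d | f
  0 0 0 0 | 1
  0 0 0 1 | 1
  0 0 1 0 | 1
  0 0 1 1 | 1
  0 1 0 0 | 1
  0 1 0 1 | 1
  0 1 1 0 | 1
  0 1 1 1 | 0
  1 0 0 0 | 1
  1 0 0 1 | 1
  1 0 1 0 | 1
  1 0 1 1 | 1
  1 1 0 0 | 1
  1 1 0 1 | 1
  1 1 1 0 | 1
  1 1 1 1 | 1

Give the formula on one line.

((((d & a) | ~c) | (a & c)) | (~d | (~b | a)))

  (d & a) = 0000000001010101
  ~c = 1100110011001100
  ((d & a) | ~c) = 1100110011011101
  (a & c) = 0000000000110011
  (((d & a) | ~c) | (a & c)) = 1100110011111111
  ~d = 1010101010101010
  ~b = 1111000011110000
  (~b | a) = 1111000011111111
  (~d | (~b | a)) = 1111101011111111
  ((((d & a) | ~c) | (a & c)) | (~d | (~b | a))) = 1111111011111111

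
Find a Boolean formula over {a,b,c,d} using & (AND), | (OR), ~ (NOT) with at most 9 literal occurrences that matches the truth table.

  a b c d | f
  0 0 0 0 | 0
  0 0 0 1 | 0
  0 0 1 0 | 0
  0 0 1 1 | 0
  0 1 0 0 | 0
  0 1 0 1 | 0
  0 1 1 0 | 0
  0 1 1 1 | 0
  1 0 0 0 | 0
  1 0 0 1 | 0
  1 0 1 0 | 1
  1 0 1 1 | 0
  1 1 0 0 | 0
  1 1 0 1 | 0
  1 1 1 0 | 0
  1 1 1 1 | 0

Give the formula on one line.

  (c | d) = 0111011101110111
  ((c | d) & a) = 0000000001110111
  ~d = 1010101010101010
  (~d | b) = 1010111110101111
  (((c | d) & a) & (~d | b)) = 0000000000100111
  ~b = 1111000011110000
  (c & ~b) = 0011000000110000
  ((((c | d) & a) & (~d | b)) & (c & ~b)) = 0000000000100000

((((c | d) & a) & (~d | b)) & (c & ~b))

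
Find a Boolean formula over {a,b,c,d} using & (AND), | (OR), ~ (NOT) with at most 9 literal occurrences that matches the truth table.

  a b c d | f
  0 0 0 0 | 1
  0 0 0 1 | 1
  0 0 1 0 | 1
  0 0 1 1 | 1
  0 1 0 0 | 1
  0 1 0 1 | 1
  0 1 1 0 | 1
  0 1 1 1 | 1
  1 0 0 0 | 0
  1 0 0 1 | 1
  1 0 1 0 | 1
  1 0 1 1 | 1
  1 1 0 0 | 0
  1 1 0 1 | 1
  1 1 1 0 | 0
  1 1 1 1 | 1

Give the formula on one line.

((c & ((~b & a) | ~a)) | (~a | d))

  ~b = 1111000011110000
  (~b & a) = 0000000011110000
  ~a = 1111111100000000
  ((~b & a) | ~a) = 1111111111110000
  (c & ((~b & a) | ~a)) = 0011001100110000
  (~a | d) = 1111111101010101
  ((c & ((~b & a) | ~a)) | (~a | d)) = 1111111101110101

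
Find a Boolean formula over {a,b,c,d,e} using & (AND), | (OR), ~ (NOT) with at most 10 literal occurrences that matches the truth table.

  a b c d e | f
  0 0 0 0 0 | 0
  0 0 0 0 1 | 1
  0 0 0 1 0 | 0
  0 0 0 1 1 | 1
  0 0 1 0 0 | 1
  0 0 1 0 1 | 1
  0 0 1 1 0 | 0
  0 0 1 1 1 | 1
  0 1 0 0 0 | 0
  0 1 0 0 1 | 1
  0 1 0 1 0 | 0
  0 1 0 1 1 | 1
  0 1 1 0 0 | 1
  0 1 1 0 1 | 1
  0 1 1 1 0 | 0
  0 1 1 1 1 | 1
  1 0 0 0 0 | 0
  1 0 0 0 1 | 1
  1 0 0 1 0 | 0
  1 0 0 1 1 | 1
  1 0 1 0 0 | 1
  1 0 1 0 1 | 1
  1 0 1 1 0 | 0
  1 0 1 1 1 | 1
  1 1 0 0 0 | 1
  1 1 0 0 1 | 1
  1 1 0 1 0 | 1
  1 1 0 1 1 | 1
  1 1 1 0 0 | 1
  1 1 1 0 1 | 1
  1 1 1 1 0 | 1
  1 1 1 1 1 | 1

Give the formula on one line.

  ~a = 11111111111111110000000000000000
  (~a & e) = 01010101010101010000000000000000
  (b | e) = 01010101111111110101010111111111
  ~b = 11111111000000001111111100000000
  (~b | a) = 11111111000000001111111111111111
  ((b | e) & (~b | a)) = 01010101000000000101010111111111
  ((~a & e) | ((b | e) & (~b | a))) = 01010101010101010101010111111111
  ~e = 10101010101010101010101010101010
  ~d = 11001100110011001100110011001100
  (~e & ~d) = 10001000100010001000100010001000
  ((~e & ~d) & c) = 00001000000010000000100000001000
  (((~a & e) | ((b | e) & (~b | a))) | ((~e & ~d) & c)) = 01011101010111010101110111111111

(((~a & e) | ((b | e) & (~b | a))) | ((~e & ~d) & c))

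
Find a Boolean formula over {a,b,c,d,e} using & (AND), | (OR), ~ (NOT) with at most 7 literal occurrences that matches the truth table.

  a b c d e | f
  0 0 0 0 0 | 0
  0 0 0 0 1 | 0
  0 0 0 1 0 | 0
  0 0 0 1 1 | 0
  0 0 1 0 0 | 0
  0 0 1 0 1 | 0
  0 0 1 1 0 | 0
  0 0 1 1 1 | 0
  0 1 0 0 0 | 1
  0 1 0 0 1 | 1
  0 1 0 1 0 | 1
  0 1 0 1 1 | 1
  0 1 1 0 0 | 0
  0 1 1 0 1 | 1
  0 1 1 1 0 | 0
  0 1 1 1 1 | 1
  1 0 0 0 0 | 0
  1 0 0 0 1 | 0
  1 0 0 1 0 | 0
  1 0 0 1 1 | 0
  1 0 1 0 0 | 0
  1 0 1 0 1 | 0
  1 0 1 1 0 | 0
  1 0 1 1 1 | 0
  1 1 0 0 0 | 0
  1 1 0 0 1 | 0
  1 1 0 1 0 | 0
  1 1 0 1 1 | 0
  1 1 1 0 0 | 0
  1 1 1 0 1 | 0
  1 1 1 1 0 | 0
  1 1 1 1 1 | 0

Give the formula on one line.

  ~a = 11111111111111110000000000000000
  (~a & b) = 00000000111111110000000000000000
  ~c = 11110000111100001111000011110000
  (e | ~c) = 11110101111101011111010111110101
  ((~a & b) & (e | ~c)) = 00000000111101010000000000000000

((~a & b) & (e | ~c))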